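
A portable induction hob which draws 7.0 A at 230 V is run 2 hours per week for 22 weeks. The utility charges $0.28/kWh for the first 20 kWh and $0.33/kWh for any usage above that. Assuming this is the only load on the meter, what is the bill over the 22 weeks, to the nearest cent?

Power = 7.0 A × 230 V = 1610 W = 1.61 kW
Runtime = 2 h/week × 22 weeks = 44 h
Energy = 1.61 kW × 44 h = 70.84 kWh
Tier 1 (0–20 kWh): 20 × $0.28 = $5.6
Above 20 kWh: 50.84 × $0.33 = $16.7772
Bill = $22.38

$22.38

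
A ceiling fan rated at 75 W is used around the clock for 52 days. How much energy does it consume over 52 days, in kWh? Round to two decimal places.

93.60 kWh

Runtime = 24 h × 52 = 1248 h
Energy = 0.075 kW × 1248 h = 93.6 kWh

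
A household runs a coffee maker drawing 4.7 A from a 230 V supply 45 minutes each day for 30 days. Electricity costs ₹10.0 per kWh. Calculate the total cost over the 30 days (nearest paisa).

₹243.23

Power = 4.7 A × 230 V = 1081 W = 1.081 kW
Runtime = 45 min × 30 = 1350 min = 22.5 h
Energy = 1.081 kW × 22.5 h = 24.3225 kWh
Cost = 24.3225 kWh × ₹10.0/kWh = ₹243.23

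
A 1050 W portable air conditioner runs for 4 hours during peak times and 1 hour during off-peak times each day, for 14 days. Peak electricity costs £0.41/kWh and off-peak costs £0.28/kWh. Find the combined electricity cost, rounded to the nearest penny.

£28.22

Peak energy = 1.05 kW × 4 h × 14 = 58.8 kWh
Off-peak energy = 1.05 kW × 1 h × 14 = 14.7 kWh
Cost = 58.8 × £0.41 + 14.7 × £0.28 = £24.108 + £4.116 = £28.22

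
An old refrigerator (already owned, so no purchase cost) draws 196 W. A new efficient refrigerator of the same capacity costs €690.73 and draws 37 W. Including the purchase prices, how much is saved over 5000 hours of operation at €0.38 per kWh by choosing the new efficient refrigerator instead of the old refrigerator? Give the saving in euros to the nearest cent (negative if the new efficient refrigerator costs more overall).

-€388.63

old refrigerator: €0.00 + (196/1000) kW × 5000 h × €0.38 = €0.00 + €372.4 = €372.4
new efficient refrigerator: €690.73 + (37/1000) kW × 5000 h × €0.38 = €690.73 + €70.3 = €761.03
Saving = €372.4 − €761.03 = −€388.63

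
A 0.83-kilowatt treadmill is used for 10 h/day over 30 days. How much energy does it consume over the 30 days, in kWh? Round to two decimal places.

Runtime = 10 h/day × 30 days = 300 h
Energy = 0.83 kW × 300 h = 249 kWh

249.00 kWh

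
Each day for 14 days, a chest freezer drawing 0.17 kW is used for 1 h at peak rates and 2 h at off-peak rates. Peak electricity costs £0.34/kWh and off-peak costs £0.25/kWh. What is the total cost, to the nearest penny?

Peak energy = 0.17 kW × 1 h × 14 = 2.38 kWh
Off-peak energy = 0.17 kW × 2 h × 14 = 4.76 kWh
Cost = 2.38 × £0.34 + 4.76 × £0.25 = £0.8092 + £1.19 = £2.00

£2.00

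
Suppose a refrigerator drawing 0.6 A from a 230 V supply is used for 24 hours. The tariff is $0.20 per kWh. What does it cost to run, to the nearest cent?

$0.66

Power = 0.6 A × 230 V = 138 W = 0.138 kW
Energy = 0.138 kW × 24 h = 3.312 kWh
Cost = 3.312 kWh × $0.20/kWh = $0.66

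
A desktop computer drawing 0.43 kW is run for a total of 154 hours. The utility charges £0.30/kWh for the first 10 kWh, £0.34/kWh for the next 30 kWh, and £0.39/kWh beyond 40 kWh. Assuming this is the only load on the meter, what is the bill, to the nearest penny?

Energy = 0.43 kW × 154 h = 66.22 kWh
Tier 1 (0–10 kWh): 10 × £0.30 = £3
Tier 2 (10–40 kWh): 30 × £0.34 = £10.2
Above 40 kWh: 26.22 × £0.39 = £10.2258
Bill = £23.43

£23.43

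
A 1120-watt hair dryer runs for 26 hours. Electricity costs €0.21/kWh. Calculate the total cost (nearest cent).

Energy = 1.12 kW × 26 h = 29.12 kWh
Cost = 29.12 kWh × €0.21/kWh = €6.12

€6.12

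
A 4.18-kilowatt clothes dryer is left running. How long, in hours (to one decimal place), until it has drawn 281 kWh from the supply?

67.2 h

Hours = 281 kWh ÷ 4.18 kW = 67.2 h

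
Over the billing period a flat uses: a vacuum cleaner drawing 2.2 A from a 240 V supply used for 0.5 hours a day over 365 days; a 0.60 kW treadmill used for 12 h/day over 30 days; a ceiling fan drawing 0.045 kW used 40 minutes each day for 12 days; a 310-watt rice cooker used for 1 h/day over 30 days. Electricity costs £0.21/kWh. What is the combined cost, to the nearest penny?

vacuum cleaner: Power = 2.2 A × 240 V = 528 W = 0.528 kW
vacuum cleaner: Runtime = 0.5 h/day × 365 days = 182.5 h
vacuum cleaner: 0.528 kW × 182.5 h = 96.36 kWh
treadmill: Runtime = 12 h/day × 30 days = 360 h
treadmill: 0.6 kW × 360 h = 216 kWh
ceiling fan: Runtime = 40 min × 12 = 480 min = 8 h
ceiling fan: 0.045 kW × 8 h = 0.36 kWh
rice cooker: Runtime = 1 h/day × 30 days = 30 h
rice cooker: 0.31 kW × 30 h = 9.3 kWh
Total energy = 322.02 kWh
Cost = 322.02 × £0.21 = £67.62

£67.62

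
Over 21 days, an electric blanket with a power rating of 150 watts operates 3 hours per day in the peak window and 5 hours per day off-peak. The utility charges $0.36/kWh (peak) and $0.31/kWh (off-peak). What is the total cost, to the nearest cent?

Peak energy = 0.15 kW × 3 h × 21 = 9.45 kWh
Off-peak energy = 0.15 kW × 5 h × 21 = 15.75 kWh
Cost = 9.45 × $0.36 + 15.75 × $0.31 = $3.402 + $4.8825 = $8.28

$8.28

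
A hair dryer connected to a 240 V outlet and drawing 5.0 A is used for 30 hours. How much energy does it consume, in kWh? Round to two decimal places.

Power = 5.0 A × 240 V = 1200 W = 1.2 kW
Energy = 1.2 kW × 30 h = 36 kWh

36.00 kWh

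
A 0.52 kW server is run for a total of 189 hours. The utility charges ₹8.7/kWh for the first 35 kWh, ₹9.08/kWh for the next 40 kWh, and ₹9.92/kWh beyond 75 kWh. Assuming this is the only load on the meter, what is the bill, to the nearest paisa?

Energy = 0.52 kW × 189 h = 98.28 kWh
Tier 1 (0–35 kWh): 35 × ₹8.7 = ₹304.5
Tier 2 (35–75 kWh): 40 × ₹9.08 = ₹363.2
Above 75 kWh: 23.28 × ₹9.92 = ₹230.9376
Bill = ₹898.64

₹898.64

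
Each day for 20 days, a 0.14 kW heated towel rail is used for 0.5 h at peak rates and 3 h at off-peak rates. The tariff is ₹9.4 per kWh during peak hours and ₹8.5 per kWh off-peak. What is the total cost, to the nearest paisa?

Peak energy = 0.14 kW × 0.5 h × 20 = 1.4 kWh
Off-peak energy = 0.14 kW × 3 h × 20 = 8.4 kWh
Cost = 1.4 × ₹9.4 + 8.4 × ₹8.5 = ₹13.16 + ₹71.4 = ₹84.56

₹84.56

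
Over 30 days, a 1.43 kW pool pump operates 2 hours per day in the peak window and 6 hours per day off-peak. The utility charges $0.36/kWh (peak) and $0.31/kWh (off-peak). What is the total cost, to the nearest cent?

Peak energy = 1.43 kW × 2 h × 30 = 85.8 kWh
Off-peak energy = 1.43 kW × 6 h × 30 = 257.4 kWh
Cost = 85.8 × $0.36 + 257.4 × $0.31 = $30.888 + $79.794 = $110.68

$110.68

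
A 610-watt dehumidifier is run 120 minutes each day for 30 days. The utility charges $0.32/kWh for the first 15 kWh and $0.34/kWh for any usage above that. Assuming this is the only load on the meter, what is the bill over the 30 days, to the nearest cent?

$12.14

Runtime = 120 min × 30 = 3600 min = 60 h
Energy = 0.61 kW × 60 h = 36.6 kWh
Tier 1 (0–15 kWh): 15 × $0.32 = $4.8
Above 15 kWh: 21.6 × $0.34 = $7.344
Bill = $12.14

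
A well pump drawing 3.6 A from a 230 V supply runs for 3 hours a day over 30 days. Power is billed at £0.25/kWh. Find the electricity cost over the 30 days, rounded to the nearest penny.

£18.63

Power = 3.6 A × 230 V = 828 W = 0.828 kW
Runtime = 3 h/day × 30 days = 90 h
Energy = 0.828 kW × 90 h = 74.52 kWh
Cost = 74.52 kWh × £0.25/kWh = £18.63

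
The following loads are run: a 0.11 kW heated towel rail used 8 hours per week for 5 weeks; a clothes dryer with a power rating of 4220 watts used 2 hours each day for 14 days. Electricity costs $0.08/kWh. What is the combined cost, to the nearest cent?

$9.80

heated towel rail: Runtime = 8 h/week × 5 weeks = 40 h
heated towel rail: 0.11 kW × 40 h = 4.4 kWh
clothes dryer: Runtime = 2 h/day × 14 days = 28 h
clothes dryer: 4.22 kW × 28 h = 118.16 kWh
Total energy = 122.56 kWh
Cost = 122.56 × $0.08 = $9.80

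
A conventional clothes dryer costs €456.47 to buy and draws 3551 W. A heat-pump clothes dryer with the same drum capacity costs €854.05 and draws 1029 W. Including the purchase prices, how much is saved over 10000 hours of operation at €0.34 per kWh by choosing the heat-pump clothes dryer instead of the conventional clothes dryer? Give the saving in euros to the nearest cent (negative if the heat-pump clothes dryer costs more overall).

€8177.22

conventional clothes dryer: €456.47 + (3551/1000) kW × 10000 h × €0.34 = €456.47 + €12073.4 = €12529.87
heat-pump clothes dryer: €854.05 + (1029/1000) kW × 10000 h × €0.34 = €854.05 + €3498.6 = €4352.65
Saving = €12529.87 − €4352.65 = €8177.22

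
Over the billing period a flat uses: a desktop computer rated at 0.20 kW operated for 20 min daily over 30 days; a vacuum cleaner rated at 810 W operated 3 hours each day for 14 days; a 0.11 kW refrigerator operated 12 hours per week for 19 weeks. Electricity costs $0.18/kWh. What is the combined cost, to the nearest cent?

desktop computer: Runtime = 20 min × 30 = 600 min = 10 h
desktop computer: 0.2 kW × 10 h = 2 kWh
vacuum cleaner: Runtime = 3 h/day × 14 days = 42 h
vacuum cleaner: 0.81 kW × 42 h = 34.02 kWh
refrigerator: Runtime = 12 h/week × 19 weeks = 228 h
refrigerator: 0.11 kW × 228 h = 25.08 kWh
Total energy = 61.1 kWh
Cost = 61.1 × $0.18 = $11.00

$11.00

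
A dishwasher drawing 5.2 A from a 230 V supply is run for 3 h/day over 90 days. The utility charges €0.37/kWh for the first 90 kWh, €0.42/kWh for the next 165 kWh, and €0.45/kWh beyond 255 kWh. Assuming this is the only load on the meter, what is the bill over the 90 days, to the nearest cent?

Power = 5.2 A × 230 V = 1196 W = 1.196 kW
Runtime = 3 h/day × 90 days = 270 h
Energy = 1.196 kW × 270 h = 322.92 kWh
Tier 1 (0–90 kWh): 90 × €0.37 = €33.3
Tier 2 (90–255 kWh): 165 × €0.42 = €69.3
Above 255 kWh: 67.92 × €0.45 = €30.564
Bill = €133.16

€133.16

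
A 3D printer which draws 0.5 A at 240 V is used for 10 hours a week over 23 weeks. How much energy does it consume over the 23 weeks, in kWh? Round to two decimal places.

Power = 0.5 A × 240 V = 120 W = 0.12 kW
Runtime = 10 h/week × 23 weeks = 230 h
Energy = 0.12 kW × 230 h = 27.6 kWh

27.60 kWh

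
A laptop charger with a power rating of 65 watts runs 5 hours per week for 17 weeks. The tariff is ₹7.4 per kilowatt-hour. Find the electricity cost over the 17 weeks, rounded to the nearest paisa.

₹40.89

Runtime = 5 h/week × 17 weeks = 85 h
Energy = 0.065 kW × 85 h = 5.525 kWh
Cost = 5.525 kWh × ₹7.4/kWh = ₹40.89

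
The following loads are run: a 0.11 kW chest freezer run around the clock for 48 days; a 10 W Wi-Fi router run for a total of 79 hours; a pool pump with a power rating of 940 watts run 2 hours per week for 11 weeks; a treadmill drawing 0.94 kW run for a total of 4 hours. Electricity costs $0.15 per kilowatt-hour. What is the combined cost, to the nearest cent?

$22.79

chest freezer: Runtime = 24 h × 48 = 1152 h
chest freezer: 0.11 kW × 1152 h = 126.72 kWh
Wi-Fi router: 0.01 kW × 79 h = 0.79 kWh
pool pump: Runtime = 2 h/week × 11 weeks = 22 h
pool pump: 0.94 kW × 22 h = 20.68 kWh
treadmill: 0.94 kW × 4 h = 3.76 kWh
Total energy = 151.95 kWh
Cost = 151.95 × $0.15 = $22.79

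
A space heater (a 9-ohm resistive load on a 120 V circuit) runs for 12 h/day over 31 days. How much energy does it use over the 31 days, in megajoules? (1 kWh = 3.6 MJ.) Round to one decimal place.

Power = V²/R = 120²/9 = 1600 W = 1.6 kW
Runtime = 12 h/day × 31 days = 372 h
Energy = 1.6 kW × 372 h = 595.2 kWh
= 595.2 × 3.6 MJ = 2142.7 MJ

2142.7 MJ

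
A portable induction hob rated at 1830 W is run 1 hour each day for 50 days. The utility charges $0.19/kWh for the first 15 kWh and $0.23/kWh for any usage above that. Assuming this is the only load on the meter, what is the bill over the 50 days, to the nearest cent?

Runtime = 1 h/day × 50 days = 50 h
Energy = 1.83 kW × 50 h = 91.5 kWh
Tier 1 (0–15 kWh): 15 × $0.19 = $2.85
Above 15 kWh: 76.5 × $0.23 = $17.595
Bill = $20.45

$20.45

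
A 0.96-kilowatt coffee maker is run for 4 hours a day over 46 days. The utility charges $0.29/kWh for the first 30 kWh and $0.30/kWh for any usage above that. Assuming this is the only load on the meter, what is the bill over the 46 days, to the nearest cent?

$52.69

Runtime = 4 h/day × 46 days = 184 h
Energy = 0.96 kW × 184 h = 176.64 kWh
Tier 1 (0–30 kWh): 30 × $0.29 = $8.7
Above 30 kWh: 146.64 × $0.30 = $43.992
Bill = $52.69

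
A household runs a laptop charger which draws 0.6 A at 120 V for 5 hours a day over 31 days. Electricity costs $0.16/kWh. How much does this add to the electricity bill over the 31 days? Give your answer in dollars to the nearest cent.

$1.79

Power = 0.6 A × 120 V = 72 W = 0.072 kW
Runtime = 5 h/day × 31 days = 155 h
Energy = 0.072 kW × 155 h = 11.16 kWh
Cost = 11.16 kWh × $0.16/kWh = $1.79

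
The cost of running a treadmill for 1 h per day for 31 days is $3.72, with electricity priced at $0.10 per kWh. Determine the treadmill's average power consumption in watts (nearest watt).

1200 W

Energy = $3.72 ÷ $0.10/kWh = 37.2 kWh
Runtime = 1 h/day × 31 days = 31 h
Power = 37.2 kWh ÷ 31 h = 1.2 kW = 1200 W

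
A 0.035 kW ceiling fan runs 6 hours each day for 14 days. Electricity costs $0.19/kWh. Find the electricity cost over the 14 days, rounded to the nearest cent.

Runtime = 6 h/day × 14 days = 84 h
Energy = 0.035 kW × 84 h = 2.94 kWh
Cost = 2.94 kWh × $0.19/kWh = $0.56

$0.56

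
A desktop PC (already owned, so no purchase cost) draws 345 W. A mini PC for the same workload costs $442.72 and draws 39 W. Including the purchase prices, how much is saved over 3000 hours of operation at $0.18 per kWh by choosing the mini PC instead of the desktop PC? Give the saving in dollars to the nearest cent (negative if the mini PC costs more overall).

-$277.48

desktop PC: $0.00 + (345/1000) kW × 3000 h × $0.18 = $0.00 + $186.3 = $186.3
mini PC: $442.72 + (39/1000) kW × 3000 h × $0.18 = $442.72 + $21.06 = $463.78
Saving = $186.3 − $463.78 = −$277.48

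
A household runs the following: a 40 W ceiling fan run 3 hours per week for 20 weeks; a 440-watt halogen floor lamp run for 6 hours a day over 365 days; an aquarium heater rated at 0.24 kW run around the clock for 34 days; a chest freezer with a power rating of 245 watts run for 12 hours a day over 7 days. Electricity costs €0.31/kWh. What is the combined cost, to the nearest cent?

ceiling fan: Runtime = 3 h/week × 20 weeks = 60 h
ceiling fan: 0.04 kW × 60 h = 2.4 kWh
halogen floor lamp: Runtime = 6 h/day × 365 days = 2190 h
halogen floor lamp: 0.44 kW × 2190 h = 963.6 kWh
aquarium heater: Runtime = 24 h × 34 = 816 h
aquarium heater: 0.24 kW × 816 h = 195.84 kWh
chest freezer: Runtime = 12 h/day × 7 days = 84 h
chest freezer: 0.245 kW × 84 h = 20.58 kWh
Total energy = 1182.42 kWh
Cost = 1182.42 × €0.31 = €366.55

€366.55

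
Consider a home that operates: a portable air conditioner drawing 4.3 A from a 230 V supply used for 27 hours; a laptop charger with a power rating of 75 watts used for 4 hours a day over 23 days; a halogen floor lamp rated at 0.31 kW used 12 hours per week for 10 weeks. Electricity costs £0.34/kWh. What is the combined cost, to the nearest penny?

portable air conditioner: Power = 4.3 A × 230 V = 989 W = 0.989 kW
portable air conditioner: 0.989 kW × 27 h = 26.703 kWh
laptop charger: Runtime = 4 h/day × 23 days = 92 h
laptop charger: 0.075 kW × 92 h = 6.9 kWh
halogen floor lamp: Runtime = 12 h/week × 10 weeks = 120 h
halogen floor lamp: 0.31 kW × 120 h = 37.2 kWh
Total energy = 70.803 kWh
Cost = 70.803 × £0.34 = £24.07

£24.07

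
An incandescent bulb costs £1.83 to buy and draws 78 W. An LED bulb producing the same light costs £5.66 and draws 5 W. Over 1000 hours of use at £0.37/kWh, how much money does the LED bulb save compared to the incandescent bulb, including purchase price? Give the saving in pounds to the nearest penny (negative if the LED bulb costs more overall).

incandescent bulb: £1.83 + (78/1000) kW × 1000 h × £0.37 = £1.83 + £28.86 = £30.69
LED bulb: £5.66 + (5/1000) kW × 1000 h × £0.37 = £5.66 + £1.85 = £7.51
Saving = £30.69 − £7.51 = £23.18

£23.18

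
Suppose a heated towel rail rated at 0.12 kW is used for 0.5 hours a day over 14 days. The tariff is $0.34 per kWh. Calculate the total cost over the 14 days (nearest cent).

Runtime = 0.5 h/day × 14 days = 7 h
Energy = 0.12 kW × 7 h = 0.84 kWh
Cost = 0.84 kWh × $0.34/kWh = $0.29

$0.29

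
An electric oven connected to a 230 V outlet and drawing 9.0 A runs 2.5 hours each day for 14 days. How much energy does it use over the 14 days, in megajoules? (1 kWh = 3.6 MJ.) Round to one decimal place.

260.8 MJ

Power = 9.0 A × 230 V = 2070 W = 2.07 kW
Runtime = 2.5 h/day × 14 days = 35 h
Energy = 2.07 kW × 35 h = 72.45 kWh
= 72.45 × 3.6 MJ = 260.8 MJ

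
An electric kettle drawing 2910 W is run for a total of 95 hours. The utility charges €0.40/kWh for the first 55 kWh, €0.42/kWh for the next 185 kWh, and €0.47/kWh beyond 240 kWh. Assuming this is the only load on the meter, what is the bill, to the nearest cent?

Energy = 2.91 kW × 95 h = 276.45 kWh
Tier 1 (0–55 kWh): 55 × €0.40 = €22
Tier 2 (55–240 kWh): 185 × €0.42 = €77.7
Above 240 kWh: 36.45 × €0.47 = €17.1315
Bill = €116.83

€116.83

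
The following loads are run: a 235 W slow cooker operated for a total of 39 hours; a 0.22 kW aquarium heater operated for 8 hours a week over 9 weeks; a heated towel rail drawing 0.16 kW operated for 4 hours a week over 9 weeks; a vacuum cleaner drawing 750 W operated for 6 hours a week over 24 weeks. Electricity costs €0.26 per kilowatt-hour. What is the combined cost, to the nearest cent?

€36.08

slow cooker: 0.235 kW × 39 h = 9.165 kWh
aquarium heater: Runtime = 8 h/week × 9 weeks = 72 h
aquarium heater: 0.22 kW × 72 h = 15.84 kWh
heated towel rail: Runtime = 4 h/week × 9 weeks = 36 h
heated towel rail: 0.16 kW × 36 h = 5.76 kWh
vacuum cleaner: Runtime = 6 h/week × 24 weeks = 144 h
vacuum cleaner: 0.75 kW × 144 h = 108 kWh
Total energy = 138.765 kWh
Cost = 138.765 × €0.26 = €36.08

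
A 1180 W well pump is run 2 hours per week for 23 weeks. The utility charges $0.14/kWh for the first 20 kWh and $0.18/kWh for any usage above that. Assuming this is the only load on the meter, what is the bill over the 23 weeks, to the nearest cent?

$8.97

Runtime = 2 h/week × 23 weeks = 46 h
Energy = 1.18 kW × 46 h = 54.28 kWh
Tier 1 (0–20 kWh): 20 × $0.14 = $2.8
Above 20 kWh: 34.28 × $0.18 = $6.1704
Bill = $8.97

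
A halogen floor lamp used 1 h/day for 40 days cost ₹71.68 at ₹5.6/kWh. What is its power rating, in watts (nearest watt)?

320 W

Energy = ₹71.68 ÷ ₹5.6/kWh = 12.8 kWh
Runtime = 1 h/day × 40 days = 40 h
Power = 12.8 kWh ÷ 40 h = 0.32 kW = 320 W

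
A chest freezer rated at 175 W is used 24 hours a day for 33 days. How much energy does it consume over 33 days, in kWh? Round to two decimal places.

Runtime = 24 h × 33 = 792 h
Energy = 0.175 kW × 792 h = 138.6 kWh

138.60 kWh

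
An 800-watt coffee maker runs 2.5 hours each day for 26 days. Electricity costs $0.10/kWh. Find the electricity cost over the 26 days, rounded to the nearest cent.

$5.20

Runtime = 2.5 h/day × 26 days = 65 h
Energy = 0.8 kW × 65 h = 52 kWh
Cost = 52 kWh × $0.10/kWh = $5.20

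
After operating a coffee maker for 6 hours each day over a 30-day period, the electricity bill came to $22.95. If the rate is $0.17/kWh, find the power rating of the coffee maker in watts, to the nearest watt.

750 W

Energy = $22.95 ÷ $0.17/kWh = 135 kWh
Runtime = 6 h/day × 30 days = 180 h
Power = 135 kWh ÷ 180 h = 0.75 kW = 750 W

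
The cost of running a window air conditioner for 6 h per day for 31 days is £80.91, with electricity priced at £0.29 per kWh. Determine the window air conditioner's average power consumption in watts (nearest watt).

Energy = £80.91 ÷ £0.29/kWh = 279 kWh
Runtime = 6 h/day × 31 days = 186 h
Power = 279 kWh ÷ 186 h = 1.5 kW = 1500 W

1500 W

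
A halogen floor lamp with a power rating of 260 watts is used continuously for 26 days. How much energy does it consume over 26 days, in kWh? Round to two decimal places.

Runtime = 24 h × 26 = 624 h
Energy = 0.26 kW × 624 h = 162.24 kWh

162.24 kWh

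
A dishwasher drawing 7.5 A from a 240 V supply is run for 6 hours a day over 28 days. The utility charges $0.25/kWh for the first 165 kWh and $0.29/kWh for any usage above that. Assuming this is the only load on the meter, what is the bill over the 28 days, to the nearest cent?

$81.10

Power = 7.5 A × 240 V = 1800 W = 1.8 kW
Runtime = 6 h/day × 28 days = 168 h
Energy = 1.8 kW × 168 h = 302.4 kWh
Tier 1 (0–165 kWh): 165 × $0.25 = $41.25
Above 165 kWh: 137.4 × $0.29 = $39.846
Bill = $81.10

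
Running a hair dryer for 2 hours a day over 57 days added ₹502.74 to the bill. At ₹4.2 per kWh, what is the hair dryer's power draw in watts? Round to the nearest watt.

1050 W

Energy = ₹502.74 ÷ ₹4.2/kWh = 119.7 kWh
Runtime = 2 h/day × 57 days = 114 h
Power = 119.7 kWh ÷ 114 h = 1.05 kW = 1050 W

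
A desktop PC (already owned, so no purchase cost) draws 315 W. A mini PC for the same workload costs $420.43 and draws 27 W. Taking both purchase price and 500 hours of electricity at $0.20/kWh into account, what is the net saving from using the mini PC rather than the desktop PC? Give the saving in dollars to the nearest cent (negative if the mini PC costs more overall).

desktop PC: $0.00 + (315/1000) kW × 500 h × $0.20 = $0.00 + $31.5 = $31.5
mini PC: $420.43 + (27/1000) kW × 500 h × $0.20 = $420.43 + $2.7 = $423.13
Saving = $31.5 − $423.13 = −$391.63

-$391.63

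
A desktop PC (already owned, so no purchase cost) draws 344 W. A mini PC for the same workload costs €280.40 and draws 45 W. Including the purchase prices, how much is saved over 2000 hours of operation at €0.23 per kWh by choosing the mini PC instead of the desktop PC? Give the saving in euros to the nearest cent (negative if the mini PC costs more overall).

desktop PC: €0.00 + (344/1000) kW × 2000 h × €0.23 = €0.00 + €158.24 = €158.24
mini PC: €280.40 + (45/1000) kW × 2000 h × €0.23 = €280.40 + €20.7 = €301.1
Saving = €158.24 − €301.1 = −€142.86

-€142.86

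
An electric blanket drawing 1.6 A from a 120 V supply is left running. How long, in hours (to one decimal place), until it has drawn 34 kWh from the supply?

Power = 1.6 A × 120 V = 192 W = 0.192 kW
Hours = 34 kWh ÷ 0.192 kW = 177.1 h

177.1 h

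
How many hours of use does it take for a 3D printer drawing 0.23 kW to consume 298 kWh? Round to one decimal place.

Hours = 298 kWh ÷ 0.23 kW = 1295.7 h

1295.7 h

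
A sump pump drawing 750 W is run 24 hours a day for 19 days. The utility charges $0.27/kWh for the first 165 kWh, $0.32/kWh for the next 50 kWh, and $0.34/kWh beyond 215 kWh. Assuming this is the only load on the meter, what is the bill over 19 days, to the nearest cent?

Runtime = 24 h × 19 = 456 h
Energy = 0.75 kW × 456 h = 342 kWh
Tier 1 (0–165 kWh): 165 × $0.27 = $44.55
Tier 2 (165–215 kWh): 50 × $0.32 = $16
Above 215 kWh: 127 × $0.34 = $43.18
Bill = $103.73

$103.73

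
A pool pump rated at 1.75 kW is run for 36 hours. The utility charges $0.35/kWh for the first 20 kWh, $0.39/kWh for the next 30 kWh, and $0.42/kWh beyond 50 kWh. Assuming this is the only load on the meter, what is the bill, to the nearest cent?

$24.16

Energy = 1.75 kW × 36 h = 63 kWh
Tier 1 (0–20 kWh): 20 × $0.35 = $7
Tier 2 (20–50 kWh): 30 × $0.39 = $11.7
Above 50 kWh: 13 × $0.42 = $5.46
Bill = $24.16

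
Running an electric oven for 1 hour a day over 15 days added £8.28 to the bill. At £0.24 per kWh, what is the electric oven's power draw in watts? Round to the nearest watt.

Energy = £8.28 ÷ £0.24/kWh = 34.5 kWh
Runtime = 1 h/day × 15 days = 15 h
Power = 34.5 kWh ÷ 15 h = 2.3 kW = 2300 W

2300 W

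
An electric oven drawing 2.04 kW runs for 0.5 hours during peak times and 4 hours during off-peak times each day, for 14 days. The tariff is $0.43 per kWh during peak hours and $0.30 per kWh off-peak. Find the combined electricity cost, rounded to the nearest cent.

Peak energy = 2.04 kW × 0.5 h × 14 = 14.28 kWh
Off-peak energy = 2.04 kW × 4 h × 14 = 114.24 kWh
Cost = 14.28 × $0.43 + 114.24 × $0.30 = $6.1404 + $34.272 = $40.41

$40.41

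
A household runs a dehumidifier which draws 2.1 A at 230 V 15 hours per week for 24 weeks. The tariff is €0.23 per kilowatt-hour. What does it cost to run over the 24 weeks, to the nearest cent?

Power = 2.1 A × 230 V = 483 W = 0.483 kW
Runtime = 15 h/week × 24 weeks = 360 h
Energy = 0.483 kW × 360 h = 173.88 kWh
Cost = 173.88 kWh × €0.23/kWh = €39.99

€39.99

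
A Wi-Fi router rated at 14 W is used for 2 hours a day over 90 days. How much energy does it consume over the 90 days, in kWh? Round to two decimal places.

Runtime = 2 h/day × 90 days = 180 h
Energy = 0.014 kW × 180 h = 2.52 kWh

2.52 kWh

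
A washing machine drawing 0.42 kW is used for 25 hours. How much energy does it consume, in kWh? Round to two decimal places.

10.50 kWh

Energy = 0.42 kW × 25 h = 10.5 kWh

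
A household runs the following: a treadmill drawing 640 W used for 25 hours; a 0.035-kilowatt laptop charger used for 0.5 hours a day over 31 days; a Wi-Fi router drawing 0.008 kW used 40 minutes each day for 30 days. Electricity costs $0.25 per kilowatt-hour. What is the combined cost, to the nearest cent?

treadmill: 0.64 kW × 25 h = 16 kWh
laptop charger: Runtime = 0.5 h/day × 31 days = 15.5 h
laptop charger: 0.035 kW × 15.5 h = 0.5425 kWh
Wi-Fi router: Runtime = 40 min × 30 = 1200 min = 20 h
Wi-Fi router: 0.008 kW × 20 h = 0.16 kWh
Total energy = 16.7025 kWh
Cost = 16.7025 × $0.25 = $4.18

$4.18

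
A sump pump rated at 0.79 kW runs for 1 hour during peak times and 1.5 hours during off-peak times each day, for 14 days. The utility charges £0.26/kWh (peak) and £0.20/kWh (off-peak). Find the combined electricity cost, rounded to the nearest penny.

Peak energy = 0.79 kW × 1 h × 14 = 11.06 kWh
Off-peak energy = 0.79 kW × 1.5 h × 14 = 16.59 kWh
Cost = 11.06 × £0.26 + 16.59 × £0.20 = £2.8756 + £3.318 = £6.19

£6.19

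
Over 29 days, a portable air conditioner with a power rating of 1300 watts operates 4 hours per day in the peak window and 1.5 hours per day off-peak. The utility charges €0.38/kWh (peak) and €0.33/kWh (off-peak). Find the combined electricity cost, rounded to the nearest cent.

€75.97

Peak energy = 1.3 kW × 4 h × 29 = 150.8 kWh
Off-peak energy = 1.3 kW × 1.5 h × 29 = 56.55 kWh
Cost = 150.8 × €0.38 + 56.55 × €0.33 = €57.304 + €18.6615 = €75.97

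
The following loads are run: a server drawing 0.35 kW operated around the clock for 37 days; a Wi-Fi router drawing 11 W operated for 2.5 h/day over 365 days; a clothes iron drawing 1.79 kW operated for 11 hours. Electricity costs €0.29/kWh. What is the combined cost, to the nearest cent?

€98.75

server: Runtime = 24 h × 37 = 888 h
server: 0.35 kW × 888 h = 310.8 kWh
Wi-Fi router: Runtime = 2.5 h/day × 365 days = 912.5 h
Wi-Fi router: 0.011 kW × 912.5 h = 10.0375 kWh
clothes iron: 1.79 kW × 11 h = 19.69 kWh
Total energy = 340.5275 kWh
Cost = 340.5275 × €0.29 = €98.75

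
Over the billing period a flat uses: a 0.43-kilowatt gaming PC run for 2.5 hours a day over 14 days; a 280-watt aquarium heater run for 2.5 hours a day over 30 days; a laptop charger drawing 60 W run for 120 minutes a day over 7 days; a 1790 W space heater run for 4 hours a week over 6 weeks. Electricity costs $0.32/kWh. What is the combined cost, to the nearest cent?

gaming PC: Runtime = 2.5 h/day × 14 days = 35 h
gaming PC: 0.43 kW × 35 h = 15.05 kWh
aquarium heater: Runtime = 2.5 h/day × 30 days = 75 h
aquarium heater: 0.28 kW × 75 h = 21 kWh
laptop charger: Runtime = 120 min × 7 = 840 min = 14 h
laptop charger: 0.06 kW × 14 h = 0.84 kWh
space heater: Runtime = 4 h/week × 6 weeks = 24 h
space heater: 1.79 kW × 24 h = 42.96 kWh
Total energy = 79.85 kWh
Cost = 79.85 × $0.32 = $25.55

$25.55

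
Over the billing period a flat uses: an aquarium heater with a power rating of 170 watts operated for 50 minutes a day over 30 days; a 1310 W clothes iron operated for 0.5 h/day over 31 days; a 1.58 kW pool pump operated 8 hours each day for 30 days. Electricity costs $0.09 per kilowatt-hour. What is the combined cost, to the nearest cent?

$36.34

aquarium heater: Runtime = 50 min × 30 = 1500 min = 25 h
aquarium heater: 0.17 kW × 25 h = 4.25 kWh
clothes iron: Runtime = 0.5 h/day × 31 days = 15.5 h
clothes iron: 1.31 kW × 15.5 h = 20.305 kWh
pool pump: Runtime = 8 h/day × 30 days = 240 h
pool pump: 1.58 kW × 240 h = 379.2 kWh
Total energy = 403.755 kWh
Cost = 403.755 × $0.09 = $36.34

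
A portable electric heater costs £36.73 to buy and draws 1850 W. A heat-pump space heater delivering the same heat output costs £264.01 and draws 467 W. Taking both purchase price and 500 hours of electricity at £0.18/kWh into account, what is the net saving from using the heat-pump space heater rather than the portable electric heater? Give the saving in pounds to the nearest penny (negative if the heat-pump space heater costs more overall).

portable electric heater: £36.73 + (1850/1000) kW × 500 h × £0.18 = £36.73 + £166.5 = £203.23
heat-pump space heater: £264.01 + (467/1000) kW × 500 h × £0.18 = £264.01 + £42.03 = £306.04
Saving = £203.23 − £306.04 = −£102.81

-£102.81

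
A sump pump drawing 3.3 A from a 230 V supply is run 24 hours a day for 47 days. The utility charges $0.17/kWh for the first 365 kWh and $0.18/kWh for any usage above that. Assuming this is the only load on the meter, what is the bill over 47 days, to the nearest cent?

Power = 3.3 A × 230 V = 759 W = 0.759 kW
Runtime = 24 h × 47 = 1128 h
Energy = 0.759 kW × 1128 h = 856.152 kWh
Tier 1 (0–365 kWh): 365 × $0.17 = $62.05
Above 365 kWh: 491.152 × $0.18 = $88.40736
Bill = $150.46

$150.46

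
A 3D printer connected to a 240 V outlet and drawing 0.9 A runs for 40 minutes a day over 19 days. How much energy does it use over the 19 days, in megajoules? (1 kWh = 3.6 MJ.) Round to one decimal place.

Power = 0.9 A × 240 V = 216 W = 0.216 kW
Runtime = 40 min × 19 = 760 min = 12.666666… h
Energy = 0.216 kW × 12.666666… h = 2.736 kWh
= 2.736 × 3.6 MJ = 9.8 MJ

9.8 MJ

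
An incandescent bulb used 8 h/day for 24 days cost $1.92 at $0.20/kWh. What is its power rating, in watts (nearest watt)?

50 W

Energy = $1.92 ÷ $0.20/kWh = 9.6 kWh
Runtime = 8 h/day × 24 days = 192 h
Power = 9.6 kWh ÷ 192 h = 0.05 kW = 50 W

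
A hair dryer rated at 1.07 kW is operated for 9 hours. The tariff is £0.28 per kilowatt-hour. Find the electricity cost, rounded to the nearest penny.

Energy = 1.07 kW × 9 h = 9.63 kWh
Cost = 9.63 kWh × £0.28/kWh = £2.70

£2.70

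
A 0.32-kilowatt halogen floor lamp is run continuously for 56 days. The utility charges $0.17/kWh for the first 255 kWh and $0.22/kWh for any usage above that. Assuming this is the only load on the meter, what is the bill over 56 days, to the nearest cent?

$81.87

Runtime = 24 h × 56 = 1344 h
Energy = 0.32 kW × 1344 h = 430.08 kWh
Tier 1 (0–255 kWh): 255 × $0.17 = $43.35
Above 255 kWh: 175.08 × $0.22 = $38.5176
Bill = $81.87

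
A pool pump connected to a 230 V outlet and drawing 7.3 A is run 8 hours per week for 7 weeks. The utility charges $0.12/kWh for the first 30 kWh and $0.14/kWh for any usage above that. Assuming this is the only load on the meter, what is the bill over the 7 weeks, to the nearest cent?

Power = 7.3 A × 230 V = 1679 W = 1.679 kW
Runtime = 8 h/week × 7 weeks = 56 h
Energy = 1.679 kW × 56 h = 94.024 kWh
Tier 1 (0–30 kWh): 30 × $0.12 = $3.6
Above 30 kWh: 64.024 × $0.14 = $8.96336
Bill = $12.56

$12.56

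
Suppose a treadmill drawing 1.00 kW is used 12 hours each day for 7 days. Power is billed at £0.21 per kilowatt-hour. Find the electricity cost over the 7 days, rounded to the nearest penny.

£17.64

Runtime = 12 h/day × 7 days = 84 h
Energy = 1 kW × 84 h = 84 kWh
Cost = 84 kWh × £0.21/kWh = £17.64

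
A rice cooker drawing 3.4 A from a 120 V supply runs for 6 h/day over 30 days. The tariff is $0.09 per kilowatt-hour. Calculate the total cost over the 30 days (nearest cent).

$6.61

Power = 3.4 A × 120 V = 408 W = 0.408 kW
Runtime = 6 h/day × 30 days = 180 h
Energy = 0.408 kW × 180 h = 73.44 kWh
Cost = 73.44 kWh × $0.09/kWh = $6.61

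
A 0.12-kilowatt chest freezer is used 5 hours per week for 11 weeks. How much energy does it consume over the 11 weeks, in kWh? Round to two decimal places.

6.60 kWh

Runtime = 5 h/week × 11 weeks = 55 h
Energy = 0.12 kW × 55 h = 6.6 kWh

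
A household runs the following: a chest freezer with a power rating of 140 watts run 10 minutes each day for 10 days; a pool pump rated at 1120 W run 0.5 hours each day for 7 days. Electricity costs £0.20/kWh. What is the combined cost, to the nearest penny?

£0.83

chest freezer: Runtime = 10 min × 10 = 100 min = 1.666666… h
chest freezer: 0.14 kW × 1.666666… h = 0.233333… kWh
pool pump: Runtime = 0.5 h/day × 7 days = 3.5 h
pool pump: 1.12 kW × 3.5 h = 3.92 kWh
Total energy = 4.153333… kWh
Cost = 4.153333… × £0.20 = £0.83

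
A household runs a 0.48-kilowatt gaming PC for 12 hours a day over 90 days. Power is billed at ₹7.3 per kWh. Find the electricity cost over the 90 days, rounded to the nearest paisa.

Runtime = 12 h/day × 90 days = 1080 h
Energy = 0.48 kW × 1080 h = 518.4 kWh
Cost = 518.4 kWh × ₹7.3/kWh = ₹3784.32

₹3784.32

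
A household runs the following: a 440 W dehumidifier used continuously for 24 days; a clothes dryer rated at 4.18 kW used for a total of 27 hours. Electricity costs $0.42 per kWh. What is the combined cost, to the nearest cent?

$153.85

dehumidifier: Runtime = 24 h × 24 = 576 h
dehumidifier: 0.44 kW × 576 h = 253.44 kWh
clothes dryer: 4.18 kW × 27 h = 112.86 kWh
Total energy = 366.3 kWh
Cost = 366.3 × $0.42 = $153.85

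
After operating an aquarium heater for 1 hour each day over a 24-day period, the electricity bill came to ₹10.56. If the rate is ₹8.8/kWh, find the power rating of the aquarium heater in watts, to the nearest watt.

50 W

Energy = ₹10.56 ÷ ₹8.8/kWh = 1.2 kWh
Runtime = 1 h/day × 24 days = 24 h
Power = 1.2 kWh ÷ 24 h = 0.05 kW = 50 W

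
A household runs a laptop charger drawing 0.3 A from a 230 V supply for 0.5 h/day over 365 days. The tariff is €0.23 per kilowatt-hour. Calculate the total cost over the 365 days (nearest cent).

€2.90

Power = 0.3 A × 230 V = 69 W = 0.069 kW
Runtime = 0.5 h/day × 365 days = 182.5 h
Energy = 0.069 kW × 182.5 h = 12.5925 kWh
Cost = 12.5925 kWh × €0.23/kWh = €2.90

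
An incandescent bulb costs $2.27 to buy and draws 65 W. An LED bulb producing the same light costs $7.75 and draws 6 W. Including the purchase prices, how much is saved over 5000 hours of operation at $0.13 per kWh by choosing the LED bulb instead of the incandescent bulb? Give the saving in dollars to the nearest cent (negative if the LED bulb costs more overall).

incandescent bulb: $2.27 + (65/1000) kW × 5000 h × $0.13 = $2.27 + $42.25 = $44.52
LED bulb: $7.75 + (6/1000) kW × 5000 h × $0.13 = $7.75 + $3.9 = $11.65
Saving = $44.52 − $11.65 = $32.87

$32.87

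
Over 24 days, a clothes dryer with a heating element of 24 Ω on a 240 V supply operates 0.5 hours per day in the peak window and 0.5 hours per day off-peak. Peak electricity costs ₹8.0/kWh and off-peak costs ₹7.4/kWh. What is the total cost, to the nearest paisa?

Power = V²/R = 240²/24 = 2400 W = 2.4 kW
Peak energy = 2.4 kW × 0.5 h × 24 = 28.8 kWh
Off-peak energy = 2.4 kW × 0.5 h × 24 = 28.8 kWh
Cost = 28.8 × ₹8.0 + 28.8 × ₹7.4 = ₹230.4 + ₹213.12 = ₹443.52

₹443.52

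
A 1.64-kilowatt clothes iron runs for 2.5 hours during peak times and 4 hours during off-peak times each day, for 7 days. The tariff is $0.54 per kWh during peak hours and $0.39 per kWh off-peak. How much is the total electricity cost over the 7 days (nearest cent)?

Peak energy = 1.64 kW × 2.5 h × 7 = 28.7 kWh
Off-peak energy = 1.64 kW × 4 h × 7 = 45.92 kWh
Cost = 28.7 × $0.54 + 45.92 × $0.39 = $15.498 + $17.9088 = $33.41

$33.41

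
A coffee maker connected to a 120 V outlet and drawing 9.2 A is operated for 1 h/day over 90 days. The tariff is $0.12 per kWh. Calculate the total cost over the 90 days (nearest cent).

$11.92

Power = 9.2 A × 120 V = 1104 W = 1.104 kW
Runtime = 1 h/day × 90 days = 90 h
Energy = 1.104 kW × 90 h = 99.36 kWh
Cost = 99.36 kWh × $0.12/kWh = $11.92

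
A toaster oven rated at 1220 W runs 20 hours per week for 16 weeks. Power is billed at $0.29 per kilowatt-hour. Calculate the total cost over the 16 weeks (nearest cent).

Runtime = 20 h/week × 16 weeks = 320 h
Energy = 1.22 kW × 320 h = 390.4 kWh
Cost = 390.4 kWh × $0.29/kWh = $113.22

$113.22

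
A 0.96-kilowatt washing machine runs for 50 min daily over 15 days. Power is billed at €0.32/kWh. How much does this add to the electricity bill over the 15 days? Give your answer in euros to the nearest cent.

€3.84

Runtime = 50 min × 15 = 750 min = 12.5 h
Energy = 0.96 kW × 12.5 h = 12 kWh
Cost = 12 kWh × €0.32/kWh = €3.84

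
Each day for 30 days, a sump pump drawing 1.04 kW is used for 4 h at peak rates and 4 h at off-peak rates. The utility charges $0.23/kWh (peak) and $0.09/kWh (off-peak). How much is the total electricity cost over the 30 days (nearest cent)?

Peak energy = 1.04 kW × 4 h × 30 = 124.8 kWh
Off-peak energy = 1.04 kW × 4 h × 30 = 124.8 kWh
Cost = 124.8 × $0.23 + 124.8 × $0.09 = $28.704 + $11.232 = $39.94

$39.94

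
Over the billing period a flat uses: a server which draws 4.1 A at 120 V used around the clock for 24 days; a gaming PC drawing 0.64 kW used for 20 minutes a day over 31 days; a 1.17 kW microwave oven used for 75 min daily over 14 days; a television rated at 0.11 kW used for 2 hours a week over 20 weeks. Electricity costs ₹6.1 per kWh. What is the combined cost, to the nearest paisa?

₹1920.77

server: Power = 4.1 A × 120 V = 492 W = 0.492 kW
server: Runtime = 24 h × 24 = 576 h
server: 0.492 kW × 576 h = 283.392 kWh
gaming PC: Runtime = 20 min × 31 = 620 min = 10.333333… h
gaming PC: 0.64 kW × 10.333333… h = 6.613333… kWh
microwave oven: Runtime = 75 min × 14 = 1050 min = 17.5 h
microwave oven: 1.17 kW × 17.5 h = 20.475 kWh
television: Runtime = 2 h/week × 20 weeks = 40 h
television: 0.11 kW × 40 h = 4.4 kWh
Total energy = 314.880333… kWh
Cost = 314.880333… × ₹6.1 = ₹1920.77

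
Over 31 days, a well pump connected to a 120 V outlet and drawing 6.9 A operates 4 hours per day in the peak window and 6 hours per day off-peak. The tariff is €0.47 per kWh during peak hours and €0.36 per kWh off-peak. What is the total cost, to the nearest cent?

€103.70

Power = 6.9 A × 120 V = 828 W = 0.828 kW
Peak energy = 0.828 kW × 4 h × 31 = 102.672 kWh
Off-peak energy = 0.828 kW × 6 h × 31 = 154.008 kWh
Cost = 102.672 × €0.47 + 154.008 × €0.36 = €48.25584 + €55.44288 = €103.70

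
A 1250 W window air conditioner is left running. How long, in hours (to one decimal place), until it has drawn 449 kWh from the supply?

359.2 h

Hours = 449 kWh ÷ 1.25 kW = 359.2 h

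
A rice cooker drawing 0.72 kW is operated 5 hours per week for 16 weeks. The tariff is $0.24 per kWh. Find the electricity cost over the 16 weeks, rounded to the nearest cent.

Runtime = 5 h/week × 16 weeks = 80 h
Energy = 0.72 kW × 80 h = 57.6 kWh
Cost = 57.6 kWh × $0.24/kWh = $13.82

$13.82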